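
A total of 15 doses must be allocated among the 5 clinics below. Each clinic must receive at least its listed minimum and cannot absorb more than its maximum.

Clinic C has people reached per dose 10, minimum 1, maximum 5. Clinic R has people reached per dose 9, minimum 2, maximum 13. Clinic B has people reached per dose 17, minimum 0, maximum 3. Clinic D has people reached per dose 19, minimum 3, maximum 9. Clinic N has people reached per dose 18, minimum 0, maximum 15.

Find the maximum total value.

Meeting every minimum uses 1+2+0+3+0 = 6 doses, leaving 9.
Rank by people reached per dose: Clinic D 19 > Clinic N 18 > Clinic B 17 > Clinic C 10 > Clinic R 9.
Clinic D: +6 to 9 (cap) — 3 left.
Clinic N has room for 15 more but only 3 remain, so it gets 3.
Total = 10×1 + 9×2 + 19×9 + 18×3 = 253.

253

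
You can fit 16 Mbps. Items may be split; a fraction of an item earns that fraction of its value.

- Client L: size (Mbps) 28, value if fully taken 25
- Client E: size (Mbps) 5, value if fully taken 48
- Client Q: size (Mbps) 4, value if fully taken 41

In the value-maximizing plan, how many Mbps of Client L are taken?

Best value per unit of size first: Client Q 41/4≈10.2, Client E 48/5≈9.6, Client L 25/28≈0.893.
Client Q: take in full, 4 Mbps for value 41 — 12 left.
All 5 Mbps of Client E fit (value 48) — 7 remain.
Only 7 Mbps remain; take 7/28 of Client L for value 25×7/28 = 6.25.

7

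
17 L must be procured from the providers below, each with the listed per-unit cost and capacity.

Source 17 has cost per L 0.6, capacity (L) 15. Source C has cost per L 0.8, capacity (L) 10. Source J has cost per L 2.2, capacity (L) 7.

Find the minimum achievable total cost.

Use providers in increasing cost order.
Take 15 from Source 17 at 0.6 ; need 2 more.
Take 2 from Source C at 0.8 to finish.
Source J: unused.
Cost = 15×0.6 + 2×0.8 = 10.6.

10.6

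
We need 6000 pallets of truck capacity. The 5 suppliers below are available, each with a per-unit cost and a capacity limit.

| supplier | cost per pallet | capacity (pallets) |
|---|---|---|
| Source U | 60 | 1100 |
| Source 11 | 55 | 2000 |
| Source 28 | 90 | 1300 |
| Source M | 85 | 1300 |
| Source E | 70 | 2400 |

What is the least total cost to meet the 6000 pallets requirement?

Use suppliers in increasing cost order.
Source 11 at 55: take all 2000 pallets → 4000 still needed.
Source U (60): use full 1100 → 2900 pallets to go.
Source E at 70: take all 2400 pallets → 500 still needed.
Take 500 from Source M at 85 to finish.
Source 28: unused.
Cost = 2000×55 + 1100×60 + 2400×70 + 500×85 = 386500.

386500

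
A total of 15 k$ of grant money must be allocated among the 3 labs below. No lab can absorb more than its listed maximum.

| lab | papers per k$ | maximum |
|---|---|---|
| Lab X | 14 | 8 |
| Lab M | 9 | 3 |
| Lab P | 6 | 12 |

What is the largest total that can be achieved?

Order the labs by papers per k$: Lab X 14 > Lab M 9 > Lab P 6.
Lab X: +8 to 8 (cap) → 7 left.
Lab M: +3 to 3 (cap) → 4 left.
Lab P: +4 (room for 12) → 4. Pool exhausted.
Total = 14×8 + 9×3 + 6×4 = 163.

163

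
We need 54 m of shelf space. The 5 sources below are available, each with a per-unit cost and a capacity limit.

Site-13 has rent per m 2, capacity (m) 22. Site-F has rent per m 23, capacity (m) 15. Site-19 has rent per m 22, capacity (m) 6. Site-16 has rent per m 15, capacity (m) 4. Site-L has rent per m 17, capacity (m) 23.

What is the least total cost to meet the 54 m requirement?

Fill from the cheapest source first.
Take 22 from Site-13 at 2 ; need 32 more.
Site-16 (15): use full 4 ; 28 m to go.
Site-L (17): use full 23 ; 5 m to go.
Site-19 at 22: take 5 of its 6 ; requirement met.
Site-F: unused.
Cost = 22×2 + 4×15 + 23×17 + 5×22 = 605.

605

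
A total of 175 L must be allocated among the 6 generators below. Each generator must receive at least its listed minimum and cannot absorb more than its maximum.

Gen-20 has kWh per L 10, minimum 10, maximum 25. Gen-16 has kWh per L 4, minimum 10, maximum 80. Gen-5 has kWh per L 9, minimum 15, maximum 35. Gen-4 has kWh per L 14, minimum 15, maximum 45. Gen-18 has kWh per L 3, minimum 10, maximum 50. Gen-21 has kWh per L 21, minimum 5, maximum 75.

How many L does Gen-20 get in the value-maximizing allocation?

Meeting every minimum uses 10+10+15+15+10+5 = 65 L, leaving 110.
Highest kWh per L first: Gen-21 21 > Gen-4 14 > Gen-20 10 > Gen-5 9 > Gen-16 4 > Gen-18 3.
Gen-21: +70 to 75 (cap) — 40 left.
Give Gen-4 30 more to hit its cap of 45 — 10 left.
Only 10 left; Gen-20 takes them to reach 20.

20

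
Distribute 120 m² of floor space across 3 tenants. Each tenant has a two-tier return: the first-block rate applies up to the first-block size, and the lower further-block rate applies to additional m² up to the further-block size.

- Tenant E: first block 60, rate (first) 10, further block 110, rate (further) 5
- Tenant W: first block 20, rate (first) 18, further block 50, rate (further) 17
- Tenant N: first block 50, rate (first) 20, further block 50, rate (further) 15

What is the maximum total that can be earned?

Treat each block as its own option and order by rate: Tenant N/first 20 > Tenant W/first 18 > Tenant W/second 17 > Tenant N/second 15 > Tenant E/first 10 > Tenant E/second 5.
Tenant N first at 20: fill all 50 → 70 left.
Fill Tenant W first block (20 at 18) → 50 left.
Tenant W/second (17): +50 → 0 left.
Total = 20×50 + 18×20 + 17×50 = 2210.

2210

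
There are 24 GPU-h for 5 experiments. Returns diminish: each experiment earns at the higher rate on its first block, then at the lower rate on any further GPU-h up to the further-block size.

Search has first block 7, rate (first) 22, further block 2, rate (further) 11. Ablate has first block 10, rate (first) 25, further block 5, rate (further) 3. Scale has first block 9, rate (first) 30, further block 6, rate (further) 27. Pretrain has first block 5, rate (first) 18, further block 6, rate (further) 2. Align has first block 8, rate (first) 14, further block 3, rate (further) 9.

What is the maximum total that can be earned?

Treat each block as its own option and order by rate: Scale/tier1 30 > Scale/tier2 27 > Ablate/tier1 25 > Search/tier1 22 > Pretrain/tier1 18 > Align/tier1 14 > Search/tier2 11 > Align/tier2 9 > Ablate/tier2 3 > Pretrain/tier2 2.
Scale/tier1 (30): +9 → 15 left.
Scale/tier2 (27): +6 → 9 left.
Ablate/tier1: +9 of 10 at 25; pool empty.
Total = 30×9 + 27×6 + 25×9 = 657.

657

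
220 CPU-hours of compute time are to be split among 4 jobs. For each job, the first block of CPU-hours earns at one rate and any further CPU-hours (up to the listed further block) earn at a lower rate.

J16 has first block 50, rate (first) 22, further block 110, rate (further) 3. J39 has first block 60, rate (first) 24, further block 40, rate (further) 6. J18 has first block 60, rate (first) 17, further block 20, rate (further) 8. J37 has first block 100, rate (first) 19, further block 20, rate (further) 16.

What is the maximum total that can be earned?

4610

Treat each block as its own option and order by rate: J39/first 24 > J16/first 22 > J37/first 19 > J18/first 17 > J37/second 16 > J18/second 8 > J39/second 6 > J16/second 3.
J39/first (24): +60 ; 160 left.
J16 first at 22: fill all 50 ; 110 left.
J37 first at 19: fill all 100 ; 10 left.
J18/first: +10 of 60 at 17; pool empty.
Total = 24×60 + 22×50 + 19×100 + 17×10 = 4610.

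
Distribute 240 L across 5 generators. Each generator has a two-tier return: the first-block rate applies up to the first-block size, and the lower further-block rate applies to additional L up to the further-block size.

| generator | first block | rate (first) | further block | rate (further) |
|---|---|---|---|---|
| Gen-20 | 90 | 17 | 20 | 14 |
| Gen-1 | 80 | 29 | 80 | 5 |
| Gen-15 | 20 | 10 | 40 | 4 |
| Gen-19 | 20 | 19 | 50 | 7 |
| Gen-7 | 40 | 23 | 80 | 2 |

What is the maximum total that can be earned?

5290

Rank every tier by rate: Gen-1/first 29 > Gen-7/first 23 > Gen-19/first 19 > Gen-20/first 17 > Gen-20/second 14 > Gen-15/first 10 > Gen-19/second 7 > Gen-1/second 5 > Gen-15/second 4 > Gen-7/second 2.
Gen-1 first at 29: fill all 80 → 160 left.
Gen-7 first at 23: fill all 40 → 120 left.
Gen-19/first (19): +20 → 100 left.
Gen-20/first (17): +90 → 10 left.
Gen-20/second: +10 of 20 at 14; pool empty.
Total = 29×80 + 23×40 + 19×20 + 17×90 + 14×10 = 5290.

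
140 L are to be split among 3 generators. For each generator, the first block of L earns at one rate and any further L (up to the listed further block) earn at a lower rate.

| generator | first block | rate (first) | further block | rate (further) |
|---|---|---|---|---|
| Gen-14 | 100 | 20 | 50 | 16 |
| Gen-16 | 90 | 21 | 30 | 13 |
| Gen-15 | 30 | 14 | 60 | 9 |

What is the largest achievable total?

Treat each block as its own option and order by rate: Gen-16/tier1 21 > Gen-14/tier1 20 > Gen-14/tier2 16 > Gen-15/tier1 14 > Gen-16/tier2 13 > Gen-15/tier2 9.
Fill Gen-16 tier1 block (90 at 21) → 50 left.
Gen-14/tier1: +50 of 100 at 20; pool empty.
Total = 21×90 + 20×50 = 2890.

2890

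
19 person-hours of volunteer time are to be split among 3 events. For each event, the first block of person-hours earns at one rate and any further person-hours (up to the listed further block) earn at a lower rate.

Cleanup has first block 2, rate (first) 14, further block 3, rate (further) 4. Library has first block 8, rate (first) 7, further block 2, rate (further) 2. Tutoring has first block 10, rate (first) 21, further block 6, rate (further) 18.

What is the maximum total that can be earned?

Treat each block as its own option and order by rate: Tutoring/tier1 21 > Tutoring/tier2 18 > Cleanup/tier1 14 > Library/tier1 7 > Cleanup/tier2 4 > Library/tier2 2.
Tutoring tier1 at 21: fill all 10 ; 9 left.
Tutoring tier2 at 18: fill all 6 ; 3 left.
Fill Cleanup tier1 block (2 at 14) ; 1 left.
Library tier1 at 7: only 1 left, fill 1.
Total = 21×10 + 18×6 + 14×2 + 7×1 = 353.

353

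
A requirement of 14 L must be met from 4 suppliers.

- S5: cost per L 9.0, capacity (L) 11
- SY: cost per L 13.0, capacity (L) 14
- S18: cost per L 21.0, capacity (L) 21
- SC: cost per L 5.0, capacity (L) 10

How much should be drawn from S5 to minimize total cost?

Use suppliers in increasing cost order.
Take 10 from SC at 5.0 ; need 4 more.
S5 at 9.0: take 4 of its 11 ; requirement met.
SY, S18: unused.

4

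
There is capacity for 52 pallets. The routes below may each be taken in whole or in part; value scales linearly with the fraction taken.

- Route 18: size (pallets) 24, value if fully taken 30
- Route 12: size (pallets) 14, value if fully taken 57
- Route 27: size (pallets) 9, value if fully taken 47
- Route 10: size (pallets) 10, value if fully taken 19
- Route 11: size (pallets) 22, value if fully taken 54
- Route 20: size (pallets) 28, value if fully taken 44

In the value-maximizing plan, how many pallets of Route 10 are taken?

Best value per unit of size first: Route 27 47/9≈5.22, Route 12 57/14≈4.07, Route 11 54/22≈2.45, Route 10 19/10≈1.9, Route 20 44/28≈1.57, Route 18 30/24≈1.25.
Take all of Route 27 (9 pallets, value 47) ; 43 pallets left.
All 14 pallets of Route 12 fit (value 57) ; 29 remain.
Route 11: take in full, 22 pallets for value 54 ; 7 left.
Only 7 pallets remain; take 7/10 of Route 10 for value 19×7/10 = 13.3.

7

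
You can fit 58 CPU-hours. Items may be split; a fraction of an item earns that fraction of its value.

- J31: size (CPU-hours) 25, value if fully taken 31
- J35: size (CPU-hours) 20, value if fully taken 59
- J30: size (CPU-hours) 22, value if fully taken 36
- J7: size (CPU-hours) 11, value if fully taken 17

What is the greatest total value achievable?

118.2

Rank by value-to-size ratio: J35 59/20≈2.95, J30 36/22≈1.64, J7 17/11≈1.55, J31 31/25≈1.24.
All 20 CPU-hours of J35 fit (value 59) → 38 remain.
J30: take in full, 22 CPU-hours for value 36 → 16 left.
All 11 CPU-hours of J7 fit (value 17) → 5 remain.
Only 5 CPU-hours remain; take 5/25 of J31 for value 31×5/25 = 6.2.
Total value = 118.2.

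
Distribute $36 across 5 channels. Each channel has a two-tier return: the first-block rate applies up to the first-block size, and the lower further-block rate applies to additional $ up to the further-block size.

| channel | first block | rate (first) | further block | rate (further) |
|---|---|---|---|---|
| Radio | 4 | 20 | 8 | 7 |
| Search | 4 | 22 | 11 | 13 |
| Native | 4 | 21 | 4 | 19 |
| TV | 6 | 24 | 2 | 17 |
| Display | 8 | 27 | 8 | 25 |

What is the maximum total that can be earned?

Treat each block as its own option and order by rate: Display/first 27 > Display/second 25 > TV/first 24 > Search/first 22 > Native/first 21 > Radio/first 20 > Native/second 19 > TV/second 17 > Search/second 13 > Radio/second 7.
Display/first (27): +8 ; 28 left.
Fill Display second block (8 at 25) ; 20 left.
TV/first (24): +6 ; 14 left.
Fill Search first block (4 at 22) ; 10 left.
Native/first (21): +4 ; 6 left.
Radio first at 20: fill all 4 ; 2 left.
Native/second: +2 of 4 at 19; pool empty.
Total = 27×8 + 25×8 + 24×6 + 22×4 + 21×4 + 20×4 + 19×2 = 850.

850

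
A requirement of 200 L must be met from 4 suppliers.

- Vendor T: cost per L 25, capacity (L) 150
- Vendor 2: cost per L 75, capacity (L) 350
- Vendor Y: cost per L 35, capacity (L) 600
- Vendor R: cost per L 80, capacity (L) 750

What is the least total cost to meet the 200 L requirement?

Use suppliers in increasing cost order.
Take 150 from Vendor T at 25 — need 50 more.
Vendor Y (35): take the remaining 50 — done.
Vendor 2, Vendor R: unused.
Cost = 150×25 + 50×35 = 5500.

5500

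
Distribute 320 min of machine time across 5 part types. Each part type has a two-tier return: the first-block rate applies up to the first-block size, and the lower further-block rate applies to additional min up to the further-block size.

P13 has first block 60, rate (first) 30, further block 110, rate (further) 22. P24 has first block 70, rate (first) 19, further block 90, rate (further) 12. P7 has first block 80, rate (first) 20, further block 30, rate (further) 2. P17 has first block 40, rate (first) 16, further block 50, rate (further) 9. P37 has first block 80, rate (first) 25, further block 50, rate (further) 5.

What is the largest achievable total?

7620

Treat each block as its own option and order by rate: P13/T1 30 > P37/T1 25 > P13/T2 22 > P7/T1 20 > P24/T1 19 > P17/T1 16 > P24/T2 12 > P17/T2 9 > P37/T2 5 > P7/T2 2.
P13/T1 (30): +60 ; 260 left.
P37 T1 at 25: fill all 80 ; 180 left.
P13/T2 (22): +110 ; 70 left.
P7/T1: +70 of 80 at 20; pool empty.
Total = 30×60 + 25×80 + 22×110 + 20×70 = 7620.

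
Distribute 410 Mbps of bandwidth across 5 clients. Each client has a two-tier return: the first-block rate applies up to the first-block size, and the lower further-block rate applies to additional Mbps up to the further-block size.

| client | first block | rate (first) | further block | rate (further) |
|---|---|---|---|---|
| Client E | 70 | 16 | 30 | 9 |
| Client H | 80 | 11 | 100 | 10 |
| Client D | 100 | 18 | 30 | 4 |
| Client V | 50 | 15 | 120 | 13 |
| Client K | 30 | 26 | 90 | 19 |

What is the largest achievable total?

Order all 10 blocks by rate: Client K/T1 26 > Client K/T2 19 > Client D/T1 18 > Client E/T1 16 > Client V/T1 15 > Client V/T2 13 > Client H/T1 11 > Client H/T2 10 > Client E/T2 9 > Client D/T2 4.
Client K T1 at 26: fill all 30 → 380 left.
Client K T2 at 19: fill all 90 → 290 left.
Client D T1 at 18: fill all 100 → 190 left.
Fill Client E T1 block (70 at 16) → 120 left.
Fill Client V T1 block (50 at 15) → 70 left.
Client V T2 at 13: only 70 left, fill 70.
Total = 26×30 + 19×90 + 18×100 + 16×70 + 15×50 + 13×70 = 7070.

7070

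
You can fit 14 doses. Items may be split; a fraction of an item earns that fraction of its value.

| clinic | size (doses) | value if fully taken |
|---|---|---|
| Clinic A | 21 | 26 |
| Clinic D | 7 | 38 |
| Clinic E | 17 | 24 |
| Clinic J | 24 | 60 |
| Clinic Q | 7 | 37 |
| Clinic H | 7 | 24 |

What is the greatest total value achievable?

Best value per unit of size first: Clinic D 38/7≈5.43, Clinic Q 37/7≈5.29, Clinic H 24/7≈3.43, Clinic J 60/24≈2.5, Clinic E 24/17≈1.41, Clinic A 26/21≈1.24.
Clinic D: take in full, 7 doses for value 38 ; 7 left.
All 7 doses of Clinic Q fit (value 37) ; 0 remain.
Total value = 75.

75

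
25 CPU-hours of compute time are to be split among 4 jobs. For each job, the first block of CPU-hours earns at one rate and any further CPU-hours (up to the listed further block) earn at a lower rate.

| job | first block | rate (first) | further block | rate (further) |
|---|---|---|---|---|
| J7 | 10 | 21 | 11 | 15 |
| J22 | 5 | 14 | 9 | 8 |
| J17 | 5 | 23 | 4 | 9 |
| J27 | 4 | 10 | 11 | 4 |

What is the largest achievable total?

475

Treat each block as its own option and order by rate: J17/tier1 23 > J7/tier1 21 > J7/tier2 15 > J22/tier1 14 > J27/tier1 10 > J17/tier2 9 > J22/tier2 8 > J27/tier2 4.
Fill J17 tier1 block (5 at 23) ; 20 left.
J7 tier1 at 21: fill all 10 ; 10 left.
J7 tier2 at 15: only 10 left, fill 10.
Total = 23×5 + 21×10 + 15×10 = 475.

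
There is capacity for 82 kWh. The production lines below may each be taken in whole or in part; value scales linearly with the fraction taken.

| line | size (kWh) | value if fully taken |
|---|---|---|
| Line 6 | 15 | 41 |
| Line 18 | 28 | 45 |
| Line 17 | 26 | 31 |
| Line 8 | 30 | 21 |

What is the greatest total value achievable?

126.1

Best value per unit of size first: Line 6 41/15≈2.73, Line 18 45/28≈1.61, Line 17 31/26≈1.19, Line 8 21/30≈0.7.
Take all of Line 6 (15 kWh, value 41) ; 67 kWh left.
Take all of Line 18 (28 kWh, value 45) ; 39 kWh left.
Take all of Line 17 (26 kWh, value 31) ; 13 kWh left.
Only 13 kWh remain; take 13/30 of Line 8 for value 21×13/30 = 9.1.
Total value = 126.1.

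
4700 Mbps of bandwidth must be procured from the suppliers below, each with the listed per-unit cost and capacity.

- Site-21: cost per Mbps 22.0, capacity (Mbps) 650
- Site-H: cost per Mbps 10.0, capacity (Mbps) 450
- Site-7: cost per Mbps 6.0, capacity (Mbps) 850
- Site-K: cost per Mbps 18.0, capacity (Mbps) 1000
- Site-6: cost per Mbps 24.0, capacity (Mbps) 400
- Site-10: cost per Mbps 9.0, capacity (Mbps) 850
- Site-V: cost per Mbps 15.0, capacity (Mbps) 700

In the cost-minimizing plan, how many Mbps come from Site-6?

200

Cheapest first:
Site-7 at 6.0: take all 850 Mbps ; 3850 still needed.
Site-10 at 9.0: take all 850 Mbps ; 3000 still needed.
Site-H (10.0): use full 450 ; 2550 Mbps to go.
Site-V (15.0): use full 700 ; 1850 Mbps to go.
Site-K (18.0): use full 1000 ; 850 Mbps to go.
Take 650 from Site-21 at 22.0 ; need 200 more.
Take 200 from Site-6 at 24.0 to finish.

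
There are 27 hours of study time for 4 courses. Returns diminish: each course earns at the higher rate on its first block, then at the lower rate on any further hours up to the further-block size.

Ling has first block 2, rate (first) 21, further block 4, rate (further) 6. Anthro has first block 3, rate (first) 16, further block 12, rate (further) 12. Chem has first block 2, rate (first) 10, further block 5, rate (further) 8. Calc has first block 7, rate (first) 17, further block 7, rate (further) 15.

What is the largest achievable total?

410

Order all 8 blocks by rate: Ling/first 21 > Calc/first 17 > Anthro/first 16 > Calc/second 15 > Anthro/second 12 > Chem/first 10 > Chem/second 8 > Ling/second 6.
Ling/first (21): +2 ; 25 left.
Calc first at 17: fill all 7 ; 18 left.
Anthro/first (16): +3 ; 15 left.
Fill Calc second block (7 at 15) ; 8 left.
Anthro second at 12: only 8 left, fill 8.
Total = 21×2 + 17×7 + 16×3 + 15×7 + 12×8 = 410.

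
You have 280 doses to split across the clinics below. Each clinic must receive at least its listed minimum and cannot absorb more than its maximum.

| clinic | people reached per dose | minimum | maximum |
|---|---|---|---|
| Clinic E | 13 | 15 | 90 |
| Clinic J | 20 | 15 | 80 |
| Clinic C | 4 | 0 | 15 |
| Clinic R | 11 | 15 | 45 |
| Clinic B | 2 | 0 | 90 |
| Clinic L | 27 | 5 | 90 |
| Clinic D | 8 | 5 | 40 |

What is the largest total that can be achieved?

Meeting every minimum uses 15+15+0+15+0+5+5 = 55 doses, leaving 225.
Rank by people reached per dose: Clinic L 27 > Clinic J 20 > Clinic E 13 > Clinic R 11 > Clinic D 8 > Clinic C 4 > Clinic B 2.
Clinic L: +85 to 90 (cap) — 140 left.
Clinic J: +65 to 80 (cap) — 75 left.
Clinic E: +75 to 90 (cap) — 0 left.
Total = 13×90 + 20×80 + 11×15 + 27×90 + 8×5 = 5405.

5405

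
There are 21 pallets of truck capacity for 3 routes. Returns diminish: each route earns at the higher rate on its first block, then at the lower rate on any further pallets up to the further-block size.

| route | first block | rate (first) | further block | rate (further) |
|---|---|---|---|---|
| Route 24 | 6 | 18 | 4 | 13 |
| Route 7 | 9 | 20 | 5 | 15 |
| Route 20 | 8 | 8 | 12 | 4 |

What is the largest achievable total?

Rank every tier by rate: Route 7/tier1 20 > Route 24/tier1 18 > Route 7/tier2 15 > Route 24/tier2 13 > Route 20/tier1 8 > Route 20/tier2 4.
Route 7/tier1 (20): +9 ; 12 left.
Route 24 tier1 at 18: fill all 6 ; 6 left.
Route 7 tier2 at 15: fill all 5 ; 1 left.
Route 24 tier2 at 13: only 1 left, fill 1.
Total = 20×9 + 18×6 + 15×5 + 13×1 = 376.

376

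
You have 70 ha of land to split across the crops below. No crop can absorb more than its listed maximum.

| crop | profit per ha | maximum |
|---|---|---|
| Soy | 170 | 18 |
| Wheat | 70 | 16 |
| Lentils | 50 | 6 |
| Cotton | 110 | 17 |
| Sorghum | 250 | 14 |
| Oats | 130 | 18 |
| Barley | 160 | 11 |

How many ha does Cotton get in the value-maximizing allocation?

Rank by profit per ha: Sorghum 250 > Soy 170 > Barley 160 > Oats 130 > Cotton 110 > Wheat 70 > Lentils 50.
Sorghum takes 14 to reach its cap of 14 ; 56 left.
Give Soy 18 to hit its cap of 18 ; 38 left.
Barley: +11 to 11 (cap) ; 27 left.
Give Oats 18 to hit its cap of 18 ; 9 left.
Only 9 left; Cotton takes them to reach 9.

9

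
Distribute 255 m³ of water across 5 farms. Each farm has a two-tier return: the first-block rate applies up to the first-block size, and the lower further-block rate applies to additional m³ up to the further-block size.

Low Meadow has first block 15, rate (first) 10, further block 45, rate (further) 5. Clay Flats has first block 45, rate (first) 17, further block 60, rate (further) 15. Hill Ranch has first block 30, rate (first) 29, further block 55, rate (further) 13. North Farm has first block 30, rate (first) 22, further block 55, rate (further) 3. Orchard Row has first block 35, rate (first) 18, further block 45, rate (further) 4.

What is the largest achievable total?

4540

Treat each block as its own option and order by rate: Hill Ranch/first 29 > North Farm/first 22 > Orchard Row/first 18 > Clay Flats/first 17 > Clay Flats/second 15 > Hill Ranch/second 13 > Low Meadow/first 10 > Low Meadow/second 5 > Orchard Row/second 4 > North Farm/second 3.
Hill Ranch/first (29): +30 → 225 left.
Fill North Farm first block (30 at 22) → 195 left.
Orchard Row first at 18: fill all 35 → 160 left.
Clay Flats/first (17): +45 → 115 left.
Clay Flats second at 15: fill all 60 → 55 left.
Fill Hill Ranch second block (55 at 13) → 0 left.
Total = 29×30 + 22×30 + 18×35 + 17×45 + 15×60 + 13×55 = 4540.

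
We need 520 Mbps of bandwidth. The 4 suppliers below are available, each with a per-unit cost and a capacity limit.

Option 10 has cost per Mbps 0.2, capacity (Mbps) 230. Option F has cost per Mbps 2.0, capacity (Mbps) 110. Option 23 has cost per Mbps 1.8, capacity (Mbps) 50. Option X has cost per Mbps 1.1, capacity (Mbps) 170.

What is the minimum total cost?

Use suppliers in increasing cost order.
Option 10 (0.2): use full 230 ; 290 Mbps to go.
Option X at 1.1: take all 170 Mbps ; 120 still needed.
Option 23 at 1.8: take all 50 Mbps ; 70 still needed.
Option F at 2.0: take 70 of its 110 ; requirement met.
Cost = 230×0.2 + 170×1.1 + 50×1.8 + 70×2.0 = 463.

463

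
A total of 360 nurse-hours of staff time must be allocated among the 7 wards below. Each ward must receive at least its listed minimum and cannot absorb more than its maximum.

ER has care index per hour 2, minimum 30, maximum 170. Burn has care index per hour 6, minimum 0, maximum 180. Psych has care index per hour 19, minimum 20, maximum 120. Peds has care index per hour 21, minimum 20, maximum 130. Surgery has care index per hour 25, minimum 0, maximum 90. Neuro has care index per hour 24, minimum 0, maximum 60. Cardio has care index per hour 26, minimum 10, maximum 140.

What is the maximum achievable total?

8190

Meeting every minimum uses 30+0+20+20+0+0+10 = 80 nurse-hours, leaving 280.
Highest care index per hour first: Cardio 26 > Surgery 25 > Neuro 24 > Peds 21 > Psych 19 > Burn 6 > ER 2.
Cardio takes 130 more to reach its cap of 140 — 150 left.
Surgery: +90 to 90 (cap) — 60 left.
Give Neuro 60 more to hit its cap of 60 — 0 left.
Total = 2×30 + 19×20 + 21×20 + 25×90 + 24×60 + 26×140 = 8190.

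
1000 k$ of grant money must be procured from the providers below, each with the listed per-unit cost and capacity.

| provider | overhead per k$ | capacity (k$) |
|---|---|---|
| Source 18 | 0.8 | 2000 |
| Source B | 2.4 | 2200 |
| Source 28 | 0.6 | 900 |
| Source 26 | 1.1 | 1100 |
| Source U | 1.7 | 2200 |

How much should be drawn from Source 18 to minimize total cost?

Use providers in increasing cost order.
Take 900 from Source 28 at 0.6 → need 100 more.
Take 100 from Source 18 at 0.8 to finish.
Source 26, Source U, Source B: unused.

100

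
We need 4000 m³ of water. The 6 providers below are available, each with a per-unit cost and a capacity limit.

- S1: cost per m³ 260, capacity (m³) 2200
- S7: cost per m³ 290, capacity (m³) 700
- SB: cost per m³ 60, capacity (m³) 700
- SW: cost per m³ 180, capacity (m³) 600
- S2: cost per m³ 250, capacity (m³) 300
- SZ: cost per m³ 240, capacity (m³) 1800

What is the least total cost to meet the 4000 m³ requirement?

Use providers in increasing cost order.
SB at 60: take all 700 m³ ; 3300 still needed.
SW at 180: take all 600 m³ ; 2700 still needed.
Take 1800 from SZ at 240 ; need 900 more.
S2 at 250: take all 300 m³ ; 600 still needed.
Take 600 from S1 at 260 to finish.
S7: unused.
Cost = 700×60 + 600×180 + 1800×240 + 300×250 + 600×260 = 813000.

813000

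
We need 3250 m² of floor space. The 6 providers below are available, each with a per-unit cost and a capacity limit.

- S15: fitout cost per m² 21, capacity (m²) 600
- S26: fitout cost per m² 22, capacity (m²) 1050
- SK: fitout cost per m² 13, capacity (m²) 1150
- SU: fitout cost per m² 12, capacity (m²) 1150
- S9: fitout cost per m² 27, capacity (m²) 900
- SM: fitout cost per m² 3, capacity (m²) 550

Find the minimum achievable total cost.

Cheapest first:
SM at 3: take all 550 m² → 2700 still needed.
Take 1150 from SU at 12 → need 1550 more.
SK (13): use full 1150 → 400 m² to go.
S15 (21): take the remaining 400 → done.
S26, S9: unused.
Cost = 550×3 + 1150×12 + 1150×13 + 400×21 = 38800.

38800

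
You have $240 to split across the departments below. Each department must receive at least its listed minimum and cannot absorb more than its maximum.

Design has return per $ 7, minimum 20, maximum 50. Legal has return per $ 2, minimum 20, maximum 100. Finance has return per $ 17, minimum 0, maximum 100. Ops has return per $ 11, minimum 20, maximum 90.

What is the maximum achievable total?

2940

Meeting every minimum uses 20+20+0+20 = 60 $, leaving 180.
Rank by return per $: Finance 17 > Ops 11 > Design 7 > Legal 2.
Finance takes 100 more to reach its cap of 100 → 80 left.
Ops takes 70 more to reach its cap of 90 → 10 left.
Only 10 left; Design takes them to reach 30.
Total = 7×30 + 2×20 + 17×100 + 11×90 = 2940.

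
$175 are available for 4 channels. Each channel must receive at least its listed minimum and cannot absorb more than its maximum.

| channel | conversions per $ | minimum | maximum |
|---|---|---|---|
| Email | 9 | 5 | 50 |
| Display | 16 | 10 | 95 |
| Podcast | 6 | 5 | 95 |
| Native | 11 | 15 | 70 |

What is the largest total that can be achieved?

Meeting every minimum uses 5+10+5+15 = 35 $, leaving 140.
Order the channels by conversions per $: Display 16 > Native 11 > Email 9 > Podcast 6.
Give Display 85 more to hit its cap of 95 ; 55 left.
Give Native 55 more to hit its cap of 70 ; 0 left.
Total = 9×5 + 16×95 + 6×5 + 11×70 = 2365.

2365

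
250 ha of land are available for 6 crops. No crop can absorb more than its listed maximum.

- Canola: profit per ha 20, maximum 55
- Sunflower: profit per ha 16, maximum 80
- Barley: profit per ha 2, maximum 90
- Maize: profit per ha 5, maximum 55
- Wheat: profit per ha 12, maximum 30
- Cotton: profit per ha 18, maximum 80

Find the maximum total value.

Order the crops by profit per ha: Canola 20 > Cotton 18 > Sunflower 16 > Wheat 12 > Maize 5 > Barley 2.
Canola: +55 to 55 (cap) ; 195 left.
Give Cotton 80 to hit its cap of 80 ; 115 left.
Sunflower takes 80 to reach its cap of 80 ; 35 left.
Give Wheat 30 to hit its cap of 30 ; 5 left.
Only 5 left; Maize takes them to reach 5.
Total = 20×55 + 16×80 + 5×5 + 12×30 + 18×80 = 4205.

4205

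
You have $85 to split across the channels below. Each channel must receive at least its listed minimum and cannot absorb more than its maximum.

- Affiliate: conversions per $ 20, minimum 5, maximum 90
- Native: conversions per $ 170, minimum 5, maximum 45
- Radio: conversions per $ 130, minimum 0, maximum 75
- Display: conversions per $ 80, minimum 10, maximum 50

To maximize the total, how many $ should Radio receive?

25

Meeting every minimum uses 5+5+0+10 = 20 $, leaving 65.
Order the channels by conversions per $: Native 170 > Radio 130 > Display 80 > Affiliate 20.
Give Native 40 more to hit its cap of 45 — 25 left.
Radio has room for 75 more but only 25 remain, so it gets 25.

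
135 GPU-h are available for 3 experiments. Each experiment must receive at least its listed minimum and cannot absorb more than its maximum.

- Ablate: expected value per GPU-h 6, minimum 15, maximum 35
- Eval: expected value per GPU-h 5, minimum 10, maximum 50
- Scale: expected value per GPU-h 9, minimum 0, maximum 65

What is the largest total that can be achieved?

970

Meeting every minimum uses 15+10+0 = 25 GPU-h, leaving 110.
Rank by expected value per GPU-h: Scale 9 > Ablate 6 > Eval 5.
Give Scale 65 more to hit its cap of 65 → 45 left.
Give Ablate 20 more to hit its cap of 35 → 25 left.
Eval has room for 40 more but only 25 remain, so it gets 35.
Total = 6×35 + 5×35 + 9×65 = 970.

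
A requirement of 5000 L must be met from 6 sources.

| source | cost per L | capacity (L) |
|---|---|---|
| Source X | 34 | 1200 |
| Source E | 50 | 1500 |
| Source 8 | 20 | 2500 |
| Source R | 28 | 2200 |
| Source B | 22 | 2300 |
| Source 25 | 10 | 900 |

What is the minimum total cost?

Cheapest first:
Take 900 from Source 25 at 10 → need 4100 more.
Source 8 at 20: take all 2500 L → 1600 still needed.
Source B (22): take the remaining 1600 → done.
Source R, Source X, Source E: unused.
Cost = 900×10 + 2500×20 + 1600×22 = 94200.

94200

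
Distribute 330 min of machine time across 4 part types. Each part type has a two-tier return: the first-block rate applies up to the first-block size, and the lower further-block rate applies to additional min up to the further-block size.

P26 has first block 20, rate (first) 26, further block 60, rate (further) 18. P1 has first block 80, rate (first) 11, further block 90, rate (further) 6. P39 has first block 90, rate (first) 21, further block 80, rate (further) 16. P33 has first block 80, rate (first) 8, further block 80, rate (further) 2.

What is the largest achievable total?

5650

Rank every tier by rate: P26/T1 26 > P39/T1 21 > P26/T2 18 > P39/T2 16 > P1/T1 11 > P33/T1 8 > P1/T2 6 > P33/T2 2.
Fill P26 T1 block (20 at 26) — 310 left.
P39 T1 at 21: fill all 90 — 220 left.
Fill P26 T2 block (60 at 18) — 160 left.
Fill P39 T2 block (80 at 16) — 80 left.
P1/T1 (11): +80 — 0 left.
Total = 26×20 + 21×90 + 18×60 + 16×80 + 11×80 = 5650.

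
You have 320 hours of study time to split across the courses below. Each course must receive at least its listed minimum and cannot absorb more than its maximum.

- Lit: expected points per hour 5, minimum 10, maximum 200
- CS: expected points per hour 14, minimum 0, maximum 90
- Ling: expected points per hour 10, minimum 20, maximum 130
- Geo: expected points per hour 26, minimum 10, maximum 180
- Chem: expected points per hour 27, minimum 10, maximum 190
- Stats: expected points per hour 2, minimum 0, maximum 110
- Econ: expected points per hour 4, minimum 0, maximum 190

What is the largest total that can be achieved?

Meeting every minimum uses 10+0+20+10+10+0+0 = 50 hours, leaving 270.
Order the courses by expected points per hour: Chem 27 > Geo 26 > CS 14 > Ling 10 > Lit 5 > Econ 4 > Stats 2.
Chem takes 180 more to reach its cap of 190 ; 90 left.
Geo: +90 (room for 170) → 100. Pool exhausted.
Total = 5×10 + 10×20 + 26×100 + 27×190 = 7980.

7980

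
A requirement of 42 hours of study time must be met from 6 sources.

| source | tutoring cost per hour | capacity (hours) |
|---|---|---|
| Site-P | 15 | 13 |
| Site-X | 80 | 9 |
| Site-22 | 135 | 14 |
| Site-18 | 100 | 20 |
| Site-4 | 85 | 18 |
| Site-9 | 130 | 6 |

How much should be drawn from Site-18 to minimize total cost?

2

Cheapest first:
Site-P (15): use full 13 ; 29 hours to go.
Site-X at 80: take all 9 hours ; 20 still needed.
Take 18 from Site-4 at 85 ; need 2 more.
Take 2 from Site-18 at 100 to finish.
Site-9, Site-22: unused.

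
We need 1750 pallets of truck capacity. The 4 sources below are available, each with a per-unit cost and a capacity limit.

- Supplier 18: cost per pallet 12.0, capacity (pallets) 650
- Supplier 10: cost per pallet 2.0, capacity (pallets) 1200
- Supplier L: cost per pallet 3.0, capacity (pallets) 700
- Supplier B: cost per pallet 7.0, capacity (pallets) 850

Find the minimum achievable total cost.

4050

Cheapest first:
Supplier 10 (2.0): use full 1200 ; 550 pallets to go.
Supplier L (3.0): take the remaining 550 ; done.
Supplier B, Supplier 18: unused.
Cost = 1200×2.0 + 550×3.0 = 4050.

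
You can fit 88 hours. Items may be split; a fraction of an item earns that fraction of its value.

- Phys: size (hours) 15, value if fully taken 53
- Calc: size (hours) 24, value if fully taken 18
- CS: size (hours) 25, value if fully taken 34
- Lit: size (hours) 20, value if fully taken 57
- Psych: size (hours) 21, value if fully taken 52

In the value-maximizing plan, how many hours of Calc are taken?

Best value per unit of size first: Phys 53/15≈3.53, Lit 57/20≈2.85, Psych 52/21≈2.48, CS 34/25≈1.36, Calc 18/24≈0.75.
Phys: take in full, 15 hours for value 53 ; 73 left.
Lit: take in full, 20 hours for value 57 ; 53 left.
All 21 hours of Psych fit (value 52) ; 32 remain.
All 25 hours of CS fit (value 34) ; 7 remain.
Only 7 hours remain; take 7/24 of Calc for value 18×7/24 = 5.25.

7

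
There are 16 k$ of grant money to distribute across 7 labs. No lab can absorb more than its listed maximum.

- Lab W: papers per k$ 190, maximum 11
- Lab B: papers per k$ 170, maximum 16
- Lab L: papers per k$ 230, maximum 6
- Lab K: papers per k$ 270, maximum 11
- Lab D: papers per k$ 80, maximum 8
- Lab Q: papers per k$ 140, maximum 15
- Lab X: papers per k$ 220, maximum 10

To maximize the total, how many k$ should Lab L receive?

Rank by papers per k$: Lab K 270 > Lab L 230 > Lab X 220 > Lab W 190 > Lab B 170 > Lab Q 140 > Lab D 80.
Lab K: +11 to 11 (cap) → 5 left.
Lab L has room for 6 but only 5 remain, so it gets 5.

5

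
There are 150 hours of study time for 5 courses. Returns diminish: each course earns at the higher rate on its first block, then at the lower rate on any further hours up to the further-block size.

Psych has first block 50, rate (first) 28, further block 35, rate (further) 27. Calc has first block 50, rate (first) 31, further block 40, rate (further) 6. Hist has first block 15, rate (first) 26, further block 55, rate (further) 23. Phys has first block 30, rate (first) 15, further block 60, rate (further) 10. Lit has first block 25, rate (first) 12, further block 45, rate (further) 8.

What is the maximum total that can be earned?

Treat each block as its own option and order by rate: Calc/first 31 > Psych/first 28 > Psych/second 27 > Hist/first 26 > Hist/second 23 > Phys/first 15 > Lit/first 12 > Phys/second 10 > Lit/second 8 > Calc/second 6.
Fill Calc first block (50 at 31) — 100 left.
Psych first at 28: fill all 50 — 50 left.
Fill Psych second block (35 at 27) — 15 left.
Hist/first (26): +15 — 0 left.
Total = 31×50 + 28×50 + 27×35 + 26×15 = 4285.

4285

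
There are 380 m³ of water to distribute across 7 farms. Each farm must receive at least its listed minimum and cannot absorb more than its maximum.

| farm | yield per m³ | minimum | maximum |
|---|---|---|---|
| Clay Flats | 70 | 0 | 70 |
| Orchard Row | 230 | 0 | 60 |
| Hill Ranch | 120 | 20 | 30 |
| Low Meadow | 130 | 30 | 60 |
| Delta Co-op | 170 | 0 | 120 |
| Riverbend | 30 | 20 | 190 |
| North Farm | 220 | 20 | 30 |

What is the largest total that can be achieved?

Meeting every minimum uses 0+0+20+30+0+20+20 = 90 m³, leaving 290.
Order the farms by yield per m³: Orchard Row 230 > North Farm 220 > Delta Co-op 170 > Low Meadow 130 > Hill Ranch 120 > Clay Flats 70 > Riverbend 30.
Orchard Row takes 60 more to reach its cap of 60 — 230 left.
North Farm takes 10 more to reach its cap of 30 — 220 left.
Delta Co-op: +120 to 120 (cap) — 100 left.
Give Low Meadow 30 more to hit its cap of 60 — 70 left.
Hill Ranch takes 10 more to reach its cap of 30 — 60 left.
Clay Flats: +60 (room for 70) → 60. Pool exhausted.
Total = 70×60 + 230×60 + 120×30 + 130×60 + 170×120 + 30×20 + 220×30 = 57000.

57000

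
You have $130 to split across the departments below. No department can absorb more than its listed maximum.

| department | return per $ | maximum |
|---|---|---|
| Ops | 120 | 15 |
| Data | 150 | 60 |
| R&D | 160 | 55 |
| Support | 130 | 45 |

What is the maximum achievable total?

19750

Order the departments by return per $: R&D 160 > Data 150 > Support 130 > Ops 120.
R&D: +55 to 55 (cap) → 75 left.
Data takes 60 to reach its cap of 60 → 15 left.
Only 15 left; Support takes them to reach 15.
Total = 150×60 + 160×55 + 130×15 = 19750.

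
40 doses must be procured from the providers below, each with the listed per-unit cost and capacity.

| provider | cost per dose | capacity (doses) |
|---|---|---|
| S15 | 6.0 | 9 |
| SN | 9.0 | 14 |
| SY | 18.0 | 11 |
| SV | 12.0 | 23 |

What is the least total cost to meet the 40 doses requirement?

384

Fill from the cheapest provider first.
S15 (6.0): use full 9 — 31 doses to go.
SN (9.0): use full 14 — 17 doses to go.
Take 17 from SV at 12.0 to finish.
SY: unused.
Cost = 9×6.0 + 14×9.0 + 17×12.0 = 384.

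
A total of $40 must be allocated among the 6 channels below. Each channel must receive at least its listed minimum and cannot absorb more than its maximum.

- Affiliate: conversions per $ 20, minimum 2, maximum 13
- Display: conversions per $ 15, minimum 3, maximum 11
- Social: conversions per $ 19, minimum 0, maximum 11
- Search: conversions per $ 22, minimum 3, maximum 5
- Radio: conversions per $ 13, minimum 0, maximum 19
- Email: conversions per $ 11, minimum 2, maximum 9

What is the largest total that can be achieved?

Meeting every minimum uses 2+3+0+3+0+2 = 10 $, leaving 30.
Highest conversions per $ first: Search 22 > Affiliate 20 > Social 19 > Display 15 > Radio 13 > Email 11.
Search: +2 to 5 (cap) ; 28 left.
Give Affiliate 11 more to hit its cap of 13 ; 17 left.
Give Social 11 more to hit its cap of 11 ; 6 left.
Display has room for 8 more but only 6 remain, so it gets 9.
Total = 20×13 + 15×9 + 19×11 + 22×5 + 11×2 = 736.

736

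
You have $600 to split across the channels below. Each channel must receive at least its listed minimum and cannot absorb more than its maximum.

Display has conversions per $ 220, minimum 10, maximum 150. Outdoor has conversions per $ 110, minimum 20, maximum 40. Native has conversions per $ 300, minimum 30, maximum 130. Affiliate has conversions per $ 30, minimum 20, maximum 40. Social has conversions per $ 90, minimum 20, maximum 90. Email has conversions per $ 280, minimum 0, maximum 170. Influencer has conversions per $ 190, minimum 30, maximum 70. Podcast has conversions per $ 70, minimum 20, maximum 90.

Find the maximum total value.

138900

Meeting every minimum uses 10+20+30+20+20+0+30+20 = 150 $, leaving 450.
Order the channels by conversions per $: Native 300 > Email 280 > Display 220 > Influencer 190 > Outdoor 110 > Social 90 > Podcast 70 > Affiliate 30.
Native takes 100 more to reach its cap of 130 ; 350 left.
Give Email 170 more to hit its cap of 170 ; 180 left.
Display takes 140 more to reach its cap of 150 ; 40 left.
Give Influencer 40 more to hit its cap of 70 ; 0 left.
Total = 220×150 + 110×20 + 300×130 + 30×20 + 90×20 + 280×170 + 190×70 + 70×20 = 138900.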